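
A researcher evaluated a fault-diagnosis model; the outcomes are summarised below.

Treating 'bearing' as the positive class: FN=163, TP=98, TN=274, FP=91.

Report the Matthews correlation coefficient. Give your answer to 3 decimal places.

MCC = (TP·TN − FP·FN) / √((TP+FP)(TP+FN)(TN+FP)(TN+FN))
Numerator = 98·274 − 91·163 = 12019
Denominator = √(189·261·365·437) = √7868222145 = 88702.9996
MCC = 12019 / 88702.9996 = 0.135

0.135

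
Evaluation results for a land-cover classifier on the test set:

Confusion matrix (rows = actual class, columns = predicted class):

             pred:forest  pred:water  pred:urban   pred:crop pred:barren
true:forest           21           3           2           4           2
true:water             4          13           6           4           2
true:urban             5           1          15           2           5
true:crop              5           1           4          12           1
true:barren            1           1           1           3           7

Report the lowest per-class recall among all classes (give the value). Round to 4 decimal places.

0.4483

Per-class recall (TP/(TP+FN)):
  forest: TP=21, FN=3+2+4+2=11 → 21/32 = 0.65625
  water: TP=13, FN=4+6+4+2=16 → 13/29 = 0.44828
  urban: TP=15, FN=5+1+2+5=13 → 15/28 = 0.53571
  crop: TP=12, FN=5+1+4+1=11 → 12/23 = 0.52174
  barren: TP=7, FN=1+1+1+3=6 → 7/13 = 0.53846
Lowest is class 'water' with recall = 0.4483.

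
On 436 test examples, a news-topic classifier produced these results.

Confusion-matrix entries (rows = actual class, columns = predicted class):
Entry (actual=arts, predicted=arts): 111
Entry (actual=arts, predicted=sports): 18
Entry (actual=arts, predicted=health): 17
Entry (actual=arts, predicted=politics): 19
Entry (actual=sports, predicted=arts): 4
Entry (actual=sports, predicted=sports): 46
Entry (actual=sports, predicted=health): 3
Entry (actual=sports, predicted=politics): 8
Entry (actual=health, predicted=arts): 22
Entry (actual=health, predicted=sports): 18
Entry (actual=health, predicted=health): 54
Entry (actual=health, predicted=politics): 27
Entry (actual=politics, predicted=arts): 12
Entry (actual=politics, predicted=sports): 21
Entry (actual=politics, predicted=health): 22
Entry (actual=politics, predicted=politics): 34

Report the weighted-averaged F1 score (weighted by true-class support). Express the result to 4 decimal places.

0.5626

Per-class F1 score (2·TP/(2·TP+FP+FN)):
  arts: TP=111, FP=4+22+12=38, FN=18+17+19=54 → 222/314 = 0.70701
  sports: TP=46, FP=18+18+21=57, FN=4+3+8=15 → 92/164 = 0.56098
  health: TP=54, FP=17+3+22=42, FN=22+18+27=67 → 108/217 = 0.49770
  politics: TP=34, FP=19+8+27=54, FN=12+21+22=55 → 68/177 = 0.38418
Weighted-F1 score = Σ (supportᵢ/N)·F1 scoreᵢ with N=436: (165/436)·0.70701 + (61/436)·0.56098 + (121/436)·0.49770 + (89/436)·0.38418 = 0.5626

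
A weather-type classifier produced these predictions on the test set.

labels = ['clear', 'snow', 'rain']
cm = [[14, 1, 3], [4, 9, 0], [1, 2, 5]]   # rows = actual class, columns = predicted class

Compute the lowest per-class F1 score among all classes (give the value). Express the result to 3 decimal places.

0.625

Per-class F1 score (2·TP/(2·TP+FP+FN)):
  clear: TP=14, FP=4+1=5, FN=1+3=4 → 28/37 = 0.7568
  snow: TP=9, FP=1+2=3, FN=4+0=4 → 18/25 = 0.7200
  rain: TP=5, FP=3+0=3, FN=1+2=3 → 10/16 = 0.6250
Lowest is class 'rain' with F1 score = 0.625.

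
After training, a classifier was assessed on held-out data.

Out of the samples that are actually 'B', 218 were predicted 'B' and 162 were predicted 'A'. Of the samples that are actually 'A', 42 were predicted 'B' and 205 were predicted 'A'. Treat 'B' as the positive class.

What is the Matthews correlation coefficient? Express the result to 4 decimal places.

MCC = (TP·TN − FP·FN) / √((TP+FP)(TP+FN)(TN+FP)(TN+FN))
Numerator = 218·205 − 42·162 = 37886
Denominator = √(260·380·247·367) = √8956121200 = 94636.7857
MCC = 37886 / 94636.7857 = 0.4003

0.4003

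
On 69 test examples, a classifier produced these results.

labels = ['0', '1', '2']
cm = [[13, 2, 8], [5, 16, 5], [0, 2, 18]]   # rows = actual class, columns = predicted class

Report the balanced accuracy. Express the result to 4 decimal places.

0.6935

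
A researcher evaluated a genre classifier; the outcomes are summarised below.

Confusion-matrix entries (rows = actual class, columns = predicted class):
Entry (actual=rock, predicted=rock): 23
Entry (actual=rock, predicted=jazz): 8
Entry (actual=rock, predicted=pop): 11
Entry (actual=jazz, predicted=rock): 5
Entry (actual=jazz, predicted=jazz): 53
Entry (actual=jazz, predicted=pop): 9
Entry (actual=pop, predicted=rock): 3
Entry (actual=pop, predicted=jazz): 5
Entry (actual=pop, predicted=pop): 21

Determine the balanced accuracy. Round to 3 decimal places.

0.688

Balanced accuracy = mean of per-class recall.
  rock: recall = 23/42 = 0.5476
  jazz: recall = 53/67 = 0.7910
  pop: recall = 21/29 = 0.7241
Mean = (0.5476 + 0.7910 + 0.7241) / 3 = 0.688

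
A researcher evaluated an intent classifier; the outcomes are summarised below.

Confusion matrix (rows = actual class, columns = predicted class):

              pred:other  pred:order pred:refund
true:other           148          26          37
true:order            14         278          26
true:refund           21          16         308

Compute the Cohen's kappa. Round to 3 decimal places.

0.753

Observed agreement pₒ = trace/N = 734/874 = 0.8398
Expected agreement pₑ = Σ (rowᵢ·colᵢ)/N² = (211·183 + 318·320 + 345·371)/874² = 0.3513
κ = (pₒ − pₑ)/(1 − pₑ) = (0.8398 − 0.3513)/(1 − 0.3513) = 0.753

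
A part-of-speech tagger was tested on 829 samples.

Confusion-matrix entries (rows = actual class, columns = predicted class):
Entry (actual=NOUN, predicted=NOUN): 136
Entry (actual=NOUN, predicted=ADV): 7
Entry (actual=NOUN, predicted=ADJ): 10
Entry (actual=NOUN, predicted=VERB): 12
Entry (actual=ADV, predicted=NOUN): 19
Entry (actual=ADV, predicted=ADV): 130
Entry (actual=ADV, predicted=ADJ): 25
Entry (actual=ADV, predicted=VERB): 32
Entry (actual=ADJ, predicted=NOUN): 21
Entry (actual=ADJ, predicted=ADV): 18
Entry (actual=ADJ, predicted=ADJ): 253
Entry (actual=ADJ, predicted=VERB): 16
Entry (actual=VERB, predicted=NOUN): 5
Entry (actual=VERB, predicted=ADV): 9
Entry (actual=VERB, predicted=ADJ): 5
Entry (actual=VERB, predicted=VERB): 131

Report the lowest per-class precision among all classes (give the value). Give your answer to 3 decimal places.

0.686

Per-class precision (TP/(TP+FP)):
  NOUN: TP=136, FP=19+21+5=45 → 136/181 = 0.7514
  ADV: TP=130, FP=7+18+9=34 → 130/164 = 0.7927
  ADJ: TP=253, FP=10+25+5=40 → 253/293 = 0.8635
  VERB: TP=131, FP=12+32+16=60 → 131/191 = 0.6859
Lowest is class 'VERB' with precision = 0.686.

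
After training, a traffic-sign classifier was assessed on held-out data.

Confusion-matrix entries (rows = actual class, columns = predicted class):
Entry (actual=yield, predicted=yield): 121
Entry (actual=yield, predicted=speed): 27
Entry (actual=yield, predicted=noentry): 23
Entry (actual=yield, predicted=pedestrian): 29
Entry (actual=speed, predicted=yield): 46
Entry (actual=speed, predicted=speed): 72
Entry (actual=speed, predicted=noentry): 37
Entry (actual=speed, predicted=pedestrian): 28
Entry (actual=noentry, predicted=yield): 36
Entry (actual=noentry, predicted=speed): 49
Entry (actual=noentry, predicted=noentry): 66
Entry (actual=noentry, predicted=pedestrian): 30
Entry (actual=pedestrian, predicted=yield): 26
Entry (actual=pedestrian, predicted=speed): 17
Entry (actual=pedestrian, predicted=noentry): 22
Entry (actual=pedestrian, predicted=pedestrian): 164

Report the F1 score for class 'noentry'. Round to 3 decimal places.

One-vs-rest for 'noentry': TP = diagonal; FP = other classes predicted 'noentry'; FN = 'noentry' predicted as other.
F1 score = 2·TP/(2·TP+FP+FN).
noentry: TP=66, FP=23+37+22=82, FN=36+49+30=115 → 132/329 = 0.4012

0.401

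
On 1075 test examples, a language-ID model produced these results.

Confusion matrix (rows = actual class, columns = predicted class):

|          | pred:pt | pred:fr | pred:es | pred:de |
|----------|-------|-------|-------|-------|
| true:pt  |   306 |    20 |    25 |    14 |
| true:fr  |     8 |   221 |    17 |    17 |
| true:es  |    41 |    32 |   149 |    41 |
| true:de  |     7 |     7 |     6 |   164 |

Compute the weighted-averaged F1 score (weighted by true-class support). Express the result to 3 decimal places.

0.777

Per-class F1 score (2·TP/(2·TP+FP+FN)):
  pt: TP=306, FP=8+41+7=56, FN=20+25+14=59 → 612/727 = 0.8418
  fr: TP=221, FP=20+32+7=59, FN=8+17+17=42 → 442/543 = 0.8140
  es: TP=149, FP=25+17+6=48, FN=41+32+41=114 → 298/460 = 0.6478
  de: TP=164, FP=14+17+41=72, FN=7+7+6=20 → 328/420 = 0.7810
Weighted-F1 score = Σ (supportᵢ/N)·F1 scoreᵢ with N=1075: (365/1075)·0.8418 + (263/1075)·0.8140 + (263/1075)·0.6478 + (184/1075)·0.7810 = 0.777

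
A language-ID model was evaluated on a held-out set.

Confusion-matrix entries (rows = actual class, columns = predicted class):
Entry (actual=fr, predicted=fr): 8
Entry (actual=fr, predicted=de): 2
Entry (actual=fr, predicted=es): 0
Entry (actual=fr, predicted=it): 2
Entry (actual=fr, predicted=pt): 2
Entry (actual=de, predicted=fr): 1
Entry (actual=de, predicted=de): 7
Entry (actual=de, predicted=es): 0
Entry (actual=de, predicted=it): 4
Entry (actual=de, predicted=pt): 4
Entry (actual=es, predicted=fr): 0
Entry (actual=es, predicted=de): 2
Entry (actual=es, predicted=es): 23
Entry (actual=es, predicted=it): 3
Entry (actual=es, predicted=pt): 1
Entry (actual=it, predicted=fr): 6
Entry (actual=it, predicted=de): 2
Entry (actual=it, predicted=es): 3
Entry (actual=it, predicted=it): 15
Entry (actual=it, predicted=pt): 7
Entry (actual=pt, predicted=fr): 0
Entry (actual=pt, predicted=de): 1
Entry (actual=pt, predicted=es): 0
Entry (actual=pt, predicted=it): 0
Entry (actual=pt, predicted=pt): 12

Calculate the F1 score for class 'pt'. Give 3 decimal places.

0.615

Take TP from the diagonal, FP from the rest of the 'pt' prediction marginal, FN from the rest of the 'pt' actual marginal.
F1 score = 2·TP/(2·TP+FP+FN).
pt: TP=12, FP=2+4+1+7=14, FN=0+1+0+0=1 → 24/39 = 0.6154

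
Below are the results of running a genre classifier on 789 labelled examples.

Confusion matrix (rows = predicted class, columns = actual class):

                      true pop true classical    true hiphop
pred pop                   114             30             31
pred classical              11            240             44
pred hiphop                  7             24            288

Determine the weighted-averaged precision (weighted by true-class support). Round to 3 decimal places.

Per-class precision (TP/(TP+FP)):
  pop: TP=114, FP=30+31=61 → 114/175 = 0.6514
  classical: TP=240, FP=11+44=55 → 240/295 = 0.8136
  hiphop: TP=288, FP=7+24=31 → 288/319 = 0.9028
Weighted-precision = Σ (supportᵢ/N)·precisionᵢ with N=789: (132/789)·0.6514 + (294/789)·0.8136 + (363/789)·0.9028 = 0.828

0.828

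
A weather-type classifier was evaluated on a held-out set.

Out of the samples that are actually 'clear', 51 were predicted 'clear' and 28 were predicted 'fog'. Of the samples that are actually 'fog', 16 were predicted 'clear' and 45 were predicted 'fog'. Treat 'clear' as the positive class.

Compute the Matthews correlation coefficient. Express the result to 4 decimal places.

MCC = (TP·TN − FP·FN) / √((TP+FP)(TP+FN)(TN+FP)(TN+FN))
Numerator = 51·45 − 16·28 = 1847
Denominator = √(67·79·61·73) = √23569729 = 4854.8665
MCC = 1847 / 4854.8665 = 0.3804

0.3804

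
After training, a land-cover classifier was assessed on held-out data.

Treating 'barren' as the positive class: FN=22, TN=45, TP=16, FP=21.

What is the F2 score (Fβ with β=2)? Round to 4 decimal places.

0.4233

Fβ = (1+β²)·TP / ((1+β²)·TP + β²·FN + FP), with β²=4
= 5·16 / (5·16 + 4·22 + 21) = 0.4233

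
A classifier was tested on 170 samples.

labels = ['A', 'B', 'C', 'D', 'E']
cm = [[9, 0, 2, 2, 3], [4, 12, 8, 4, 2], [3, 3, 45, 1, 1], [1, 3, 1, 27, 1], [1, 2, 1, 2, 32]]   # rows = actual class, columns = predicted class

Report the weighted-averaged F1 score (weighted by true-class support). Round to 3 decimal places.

Per-class F1 score (2·TP/(2·TP+FP+FN)):
  A: TP=9, FP=4+3+1+1=9, FN=0+2+2+3=7 → 18/34 = 0.5294
  B: TP=12, FP=0+3+3+2=8, FN=4+8+4+2=18 → 24/50 = 0.4800
  C: TP=45, FP=2+8+1+1=12, FN=3+3+1+1=8 → 90/110 = 0.8182
  D: TP=27, FP=2+4+1+2=9, FN=1+3+1+1=6 → 54/69 = 0.7826
  E: TP=32, FP=3+2+1+1=7, FN=1+2+1+2=6 → 64/77 = 0.8312
Weighted-F1 score = Σ (supportᵢ/N)·F1 scoreᵢ with N=170: (16/170)·0.5294 + (30/170)·0.4800 + (53/170)·0.8182 + (33/170)·0.7826 + (38/170)·0.8312 = 0.727

0.727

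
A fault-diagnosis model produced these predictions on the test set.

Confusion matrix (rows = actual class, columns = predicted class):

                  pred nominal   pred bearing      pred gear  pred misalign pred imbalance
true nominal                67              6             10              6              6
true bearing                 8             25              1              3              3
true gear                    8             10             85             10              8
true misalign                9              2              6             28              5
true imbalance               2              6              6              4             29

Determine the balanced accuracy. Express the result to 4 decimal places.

0.6420

Balanced accuracy = mean of per-class recall.
  nominal: recall = 67/95 = 0.70526
  bearing: recall = 25/40 = 0.62500
  gear: recall = 85/121 = 0.70248
  misalign: recall = 28/50 = 0.56000
  imbalance: recall = 29/47 = 0.61702
Mean = (0.70526 + 0.62500 + 0.70248 + 0.56000 + 0.61702) / 5 = 0.6420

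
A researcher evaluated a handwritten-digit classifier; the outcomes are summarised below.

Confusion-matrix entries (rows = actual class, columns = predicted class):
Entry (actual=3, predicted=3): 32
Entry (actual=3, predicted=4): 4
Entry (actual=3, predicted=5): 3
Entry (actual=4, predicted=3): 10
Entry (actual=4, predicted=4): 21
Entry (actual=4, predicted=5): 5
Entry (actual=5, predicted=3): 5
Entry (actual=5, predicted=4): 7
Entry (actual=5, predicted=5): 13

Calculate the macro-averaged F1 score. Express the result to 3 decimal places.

0.642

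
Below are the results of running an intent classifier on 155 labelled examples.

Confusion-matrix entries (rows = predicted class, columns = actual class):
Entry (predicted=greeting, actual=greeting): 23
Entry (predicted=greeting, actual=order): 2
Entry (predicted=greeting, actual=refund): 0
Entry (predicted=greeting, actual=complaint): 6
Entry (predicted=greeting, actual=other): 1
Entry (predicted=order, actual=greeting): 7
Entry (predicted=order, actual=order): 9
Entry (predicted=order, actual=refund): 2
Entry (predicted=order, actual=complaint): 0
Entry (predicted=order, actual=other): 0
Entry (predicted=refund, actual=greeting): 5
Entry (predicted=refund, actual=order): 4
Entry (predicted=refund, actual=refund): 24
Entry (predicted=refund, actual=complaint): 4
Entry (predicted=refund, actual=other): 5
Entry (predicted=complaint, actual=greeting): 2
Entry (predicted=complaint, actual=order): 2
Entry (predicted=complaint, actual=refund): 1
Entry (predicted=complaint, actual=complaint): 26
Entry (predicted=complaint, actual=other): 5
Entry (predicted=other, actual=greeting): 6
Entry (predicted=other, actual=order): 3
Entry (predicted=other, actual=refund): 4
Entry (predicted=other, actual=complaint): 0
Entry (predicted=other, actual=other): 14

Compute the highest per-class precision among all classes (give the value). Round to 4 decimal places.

Per-class precision (TP/(TP+FP)):
  greeting: TP=23, FP=2+0+6+1=9 → 23/32 = 0.71875
  order: TP=9, FP=7+2+0+0=9 → 9/18 = 0.50000
  refund: TP=24, FP=5+4+4+5=18 → 24/42 = 0.57143
  complaint: TP=26, FP=2+2+1+5=10 → 26/36 = 0.72222
  other: TP=14, FP=6+3+4+0=13 → 14/27 = 0.51852
Highest is class 'complaint' with precision = 0.7222.

0.7222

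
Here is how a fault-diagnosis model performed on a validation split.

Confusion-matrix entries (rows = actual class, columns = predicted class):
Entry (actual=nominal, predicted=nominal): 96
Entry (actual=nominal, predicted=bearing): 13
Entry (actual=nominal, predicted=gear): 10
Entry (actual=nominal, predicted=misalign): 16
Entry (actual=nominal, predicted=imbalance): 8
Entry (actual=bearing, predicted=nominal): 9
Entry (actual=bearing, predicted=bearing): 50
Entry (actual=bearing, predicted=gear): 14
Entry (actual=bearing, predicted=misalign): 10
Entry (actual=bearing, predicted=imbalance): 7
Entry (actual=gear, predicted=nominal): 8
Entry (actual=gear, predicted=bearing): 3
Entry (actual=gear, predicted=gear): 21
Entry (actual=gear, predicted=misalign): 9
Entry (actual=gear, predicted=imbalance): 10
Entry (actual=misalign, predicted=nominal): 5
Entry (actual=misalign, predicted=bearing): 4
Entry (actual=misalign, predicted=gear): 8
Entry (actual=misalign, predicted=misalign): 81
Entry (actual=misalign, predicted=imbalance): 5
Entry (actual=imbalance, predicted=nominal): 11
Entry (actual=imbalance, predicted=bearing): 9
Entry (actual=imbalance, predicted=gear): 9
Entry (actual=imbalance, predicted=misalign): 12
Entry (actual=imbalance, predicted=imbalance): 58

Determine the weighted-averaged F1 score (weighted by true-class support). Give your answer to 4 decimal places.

0.6313

Per-class F1 score (2·TP/(2·TP+FP+FN)):
  nominal: TP=96, FP=9+8+5+11=33, FN=13+10+16+8=47 → 192/272 = 0.70588
  bearing: TP=50, FP=13+3+4+9=29, FN=9+14+10+7=40 → 100/169 = 0.59172
  gear: TP=21, FP=10+14+8+9=41, FN=8+3+9+10=30 → 42/113 = 0.37168
  misalign: TP=81, FP=16+10+9+12=47, FN=5+4+8+5=22 → 162/231 = 0.70130
  imbalance: TP=58, FP=8+7+10+5=30, FN=11+9+9+12=41 → 116/187 = 0.62032
Weighted-F1 score = Σ (supportᵢ/N)·F1 scoreᵢ with N=486: (143/486)·0.70588 + (90/486)·0.59172 + (51/486)·0.37168 + (103/486)·0.70130 + (99/486)·0.62032 = 0.6313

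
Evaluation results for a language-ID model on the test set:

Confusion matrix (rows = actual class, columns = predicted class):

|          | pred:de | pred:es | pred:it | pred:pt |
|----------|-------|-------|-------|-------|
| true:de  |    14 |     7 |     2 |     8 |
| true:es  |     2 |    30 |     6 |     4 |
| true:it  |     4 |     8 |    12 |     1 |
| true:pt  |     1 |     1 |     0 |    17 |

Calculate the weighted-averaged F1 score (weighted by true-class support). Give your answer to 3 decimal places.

0.614

Per-class F1 score (2·TP/(2·TP+FP+FN)):
  de: TP=14, FP=2+4+1=7, FN=7+2+8=17 → 28/52 = 0.5385
  es: TP=30, FP=7+8+1=16, FN=2+6+4=12 → 60/88 = 0.6818
  it: TP=12, FP=2+6+0=8, FN=4+8+1=13 → 24/45 = 0.5333
  pt: TP=17, FP=8+4+1=13, FN=1+1+0=2 → 34/49 = 0.6939
Weighted-F1 score = Σ (supportᵢ/N)·F1 scoreᵢ with N=117: (31/117)·0.5385 + (42/117)·0.6818 + (25/117)·0.5333 + (19/117)·0.6939 = 0.614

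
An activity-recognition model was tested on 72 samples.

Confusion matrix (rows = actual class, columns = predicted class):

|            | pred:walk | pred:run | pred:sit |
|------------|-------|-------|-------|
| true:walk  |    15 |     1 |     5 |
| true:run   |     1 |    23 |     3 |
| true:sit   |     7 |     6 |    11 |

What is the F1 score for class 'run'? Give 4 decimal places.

0.8070

One-vs-rest for 'run': TP = diagonal; FP = other classes predicted 'run'; FN = 'run' predicted as other.
F1 score = 2·TP/(2·TP+FP+FN).
run: TP=23, FP=1+6=7, FN=1+3=4 → 46/57 = 0.80702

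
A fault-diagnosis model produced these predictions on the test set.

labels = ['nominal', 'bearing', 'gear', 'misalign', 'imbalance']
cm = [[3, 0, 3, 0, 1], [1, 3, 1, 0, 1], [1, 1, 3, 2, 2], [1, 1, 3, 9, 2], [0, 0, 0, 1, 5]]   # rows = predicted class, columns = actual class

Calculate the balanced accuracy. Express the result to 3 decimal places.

Balanced accuracy = mean of per-class recall.
  nominal: recall = 3/6 = 0.5000
  bearing: recall = 3/5 = 0.6000
  gear: recall = 3/10 = 0.3000
  misalign: recall = 9/12 = 0.7500
  imbalance: recall = 5/11 = 0.4545
Mean = (0.5000 + 0.6000 + 0.3000 + 0.7500 + 0.4545) / 5 = 0.521

0.521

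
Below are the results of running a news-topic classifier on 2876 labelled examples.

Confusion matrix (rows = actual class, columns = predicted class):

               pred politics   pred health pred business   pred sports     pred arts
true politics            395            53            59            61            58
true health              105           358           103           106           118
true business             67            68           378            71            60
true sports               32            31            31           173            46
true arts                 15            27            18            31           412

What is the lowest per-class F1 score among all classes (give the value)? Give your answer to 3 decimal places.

0.458

Per-class F1 score (2·TP/(2·TP+FP+FN)):
  politics: TP=395, FP=105+67+32+15=219, FN=53+59+61+58=231 → 790/1240 = 0.6371
  health: TP=358, FP=53+68+31+27=179, FN=105+103+106+118=432 → 716/1327 = 0.5396
  business: TP=378, FP=59+103+31+18=211, FN=67+68+71+60=266 → 756/1233 = 0.6131
  sports: TP=173, FP=61+106+71+31=269, FN=32+31+31+46=140 → 346/755 = 0.4583
  arts: TP=412, FP=58+118+60+46=282, FN=15+27+18+31=91 → 824/1197 = 0.6884
Lowest is class 'sports' with F1 score = 0.458.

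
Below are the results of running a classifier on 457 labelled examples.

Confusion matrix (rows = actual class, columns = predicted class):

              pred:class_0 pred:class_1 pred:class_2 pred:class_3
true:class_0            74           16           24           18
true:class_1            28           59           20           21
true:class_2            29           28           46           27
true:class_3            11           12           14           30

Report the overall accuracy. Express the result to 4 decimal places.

0.4573

Accuracy = trace / total = (74+59+46+30=209) / 457 = 209/457 = 0.4573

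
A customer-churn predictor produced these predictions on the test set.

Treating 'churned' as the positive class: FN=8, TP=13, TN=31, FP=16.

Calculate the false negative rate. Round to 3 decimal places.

0.381

FNR = FN/(FN+TP) = 8/(8+13) = 0.381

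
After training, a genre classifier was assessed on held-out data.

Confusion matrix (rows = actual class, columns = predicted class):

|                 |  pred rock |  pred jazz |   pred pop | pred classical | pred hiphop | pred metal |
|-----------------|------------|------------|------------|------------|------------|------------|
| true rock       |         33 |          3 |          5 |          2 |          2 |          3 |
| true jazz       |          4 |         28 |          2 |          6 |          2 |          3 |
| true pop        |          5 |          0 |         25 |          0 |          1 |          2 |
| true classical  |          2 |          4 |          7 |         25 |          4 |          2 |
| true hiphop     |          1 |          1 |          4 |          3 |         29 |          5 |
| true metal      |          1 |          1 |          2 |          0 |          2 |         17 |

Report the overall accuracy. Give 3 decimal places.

Accuracy = trace / total = (33+28+25+25+29+17=157) / 236 = 157/236 = 0.665

0.665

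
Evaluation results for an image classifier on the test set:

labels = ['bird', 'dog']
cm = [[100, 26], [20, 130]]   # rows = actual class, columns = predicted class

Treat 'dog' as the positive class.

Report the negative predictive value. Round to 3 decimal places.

NPV = TN/(TN+FN) = 100/(100+20) = 0.833

0.833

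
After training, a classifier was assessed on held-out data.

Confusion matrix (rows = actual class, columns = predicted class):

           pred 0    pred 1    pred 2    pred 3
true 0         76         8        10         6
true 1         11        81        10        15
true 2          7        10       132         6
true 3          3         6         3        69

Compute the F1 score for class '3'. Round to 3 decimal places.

0.780

Take TP from the diagonal, FP from the rest of the '3' prediction marginal, FN from the rest of the '3' actual marginal.
F1 score = 2·TP/(2·TP+FP+FN).
3: TP=69, FP=6+15+6=27, FN=3+6+3=12 → 138/177 = 0.7797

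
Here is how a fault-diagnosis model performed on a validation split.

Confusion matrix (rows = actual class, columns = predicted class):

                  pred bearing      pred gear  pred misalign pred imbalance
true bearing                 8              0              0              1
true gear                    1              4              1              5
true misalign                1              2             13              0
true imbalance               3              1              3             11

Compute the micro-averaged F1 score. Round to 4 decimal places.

0.6667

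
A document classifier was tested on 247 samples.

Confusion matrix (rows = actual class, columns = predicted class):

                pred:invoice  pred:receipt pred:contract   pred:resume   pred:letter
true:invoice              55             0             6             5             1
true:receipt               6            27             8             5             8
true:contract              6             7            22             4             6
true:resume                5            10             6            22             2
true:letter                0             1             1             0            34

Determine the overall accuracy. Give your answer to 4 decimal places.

0.6478

Accuracy = trace / total = (55+27+22+22+34=160) / 247 = 160/247 = 0.6478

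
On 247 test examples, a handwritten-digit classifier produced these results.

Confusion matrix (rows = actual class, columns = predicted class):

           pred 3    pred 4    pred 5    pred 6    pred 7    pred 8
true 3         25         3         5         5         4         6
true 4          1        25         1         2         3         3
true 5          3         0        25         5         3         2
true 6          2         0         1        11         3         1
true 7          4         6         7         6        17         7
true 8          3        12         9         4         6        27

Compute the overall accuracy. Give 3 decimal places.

Accuracy = trace / total = (25+25+25+11+17+27=130) / 247 = 130/247 = 0.526

0.526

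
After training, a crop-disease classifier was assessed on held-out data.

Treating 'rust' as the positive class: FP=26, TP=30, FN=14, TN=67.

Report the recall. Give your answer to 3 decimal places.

0.682

Recall = TP/(TP+FN) = 30/(30+14) = 30/44 = 0.682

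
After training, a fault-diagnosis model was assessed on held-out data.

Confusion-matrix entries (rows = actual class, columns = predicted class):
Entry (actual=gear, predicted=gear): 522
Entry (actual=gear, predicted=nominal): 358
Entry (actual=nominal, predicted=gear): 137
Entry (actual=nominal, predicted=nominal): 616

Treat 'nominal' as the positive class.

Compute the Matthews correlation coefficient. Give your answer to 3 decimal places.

0.418

MCC = (TP·TN − FP·FN) / √((TP+FP)(TP+FN)(TN+FP)(TN+FN))
Numerator = 616·522 − 358·137 = 272506
Denominator = √(974·753·880·659) = √425326086240 = 652170.2893
MCC = 272506 / 652170.2893 = 0.418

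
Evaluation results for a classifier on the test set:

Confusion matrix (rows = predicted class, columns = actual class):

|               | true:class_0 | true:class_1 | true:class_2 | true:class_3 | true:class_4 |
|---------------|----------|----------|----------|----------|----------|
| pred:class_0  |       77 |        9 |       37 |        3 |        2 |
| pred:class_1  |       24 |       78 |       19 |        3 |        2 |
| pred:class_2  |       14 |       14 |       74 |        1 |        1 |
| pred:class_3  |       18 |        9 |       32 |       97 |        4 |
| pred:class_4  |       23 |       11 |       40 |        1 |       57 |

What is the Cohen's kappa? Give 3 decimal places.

Observed agreement pₒ = trace/N = 383/650 = 0.5892
Expected agreement pₑ = Σ (rowᵢ·colᵢ)/N² = (156·128 + 121·126 + 202·104 + 105·160 + 66·132)/650² = 0.1935
κ = (pₒ − pₑ)/(1 − pₑ) = (0.5892 − 0.1935)/(1 − 0.1935) = 0.491

0.491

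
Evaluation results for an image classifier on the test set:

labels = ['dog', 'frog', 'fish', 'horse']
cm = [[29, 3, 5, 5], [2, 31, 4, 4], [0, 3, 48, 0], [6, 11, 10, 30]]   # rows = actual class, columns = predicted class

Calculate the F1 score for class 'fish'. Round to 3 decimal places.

0.814

One-vs-rest for 'fish': TP = diagonal; FP = other classes predicted 'fish'; FN = 'fish' predicted as other.
F1 score = 2·TP/(2·TP+FP+FN).
fish: TP=48, FP=5+4+10=19, FN=0+3+0=3 → 96/118 = 0.8136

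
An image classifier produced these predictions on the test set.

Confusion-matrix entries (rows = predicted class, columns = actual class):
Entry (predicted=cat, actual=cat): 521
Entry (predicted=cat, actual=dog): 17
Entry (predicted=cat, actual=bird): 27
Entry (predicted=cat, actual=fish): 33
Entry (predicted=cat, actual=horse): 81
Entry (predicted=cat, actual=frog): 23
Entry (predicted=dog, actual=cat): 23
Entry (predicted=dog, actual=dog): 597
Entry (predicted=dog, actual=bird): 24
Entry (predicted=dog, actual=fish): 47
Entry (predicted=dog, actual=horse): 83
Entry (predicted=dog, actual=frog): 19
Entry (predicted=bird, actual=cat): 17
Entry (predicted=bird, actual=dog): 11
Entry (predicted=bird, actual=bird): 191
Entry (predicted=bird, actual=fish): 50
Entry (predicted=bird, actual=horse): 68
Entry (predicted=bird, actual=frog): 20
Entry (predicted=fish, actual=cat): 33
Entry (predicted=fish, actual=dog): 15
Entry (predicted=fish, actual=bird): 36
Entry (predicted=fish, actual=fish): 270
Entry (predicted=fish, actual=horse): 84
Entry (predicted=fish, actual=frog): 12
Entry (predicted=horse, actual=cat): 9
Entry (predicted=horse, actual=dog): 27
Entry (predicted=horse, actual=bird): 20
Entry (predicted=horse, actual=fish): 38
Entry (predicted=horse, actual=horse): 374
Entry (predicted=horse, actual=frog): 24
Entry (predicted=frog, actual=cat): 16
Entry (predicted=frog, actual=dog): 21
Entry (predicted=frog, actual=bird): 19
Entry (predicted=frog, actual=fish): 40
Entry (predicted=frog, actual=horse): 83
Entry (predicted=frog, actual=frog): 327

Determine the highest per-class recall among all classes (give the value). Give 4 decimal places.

Per-class recall (TP/(TP+FN)):
  cat: TP=521, FN=23+17+33+9+16=98 → 521/619 = 0.84168
  dog: TP=597, FN=17+11+15+27+21=91 → 597/688 = 0.86773
  bird: TP=191, FN=27+24+36+20+19=126 → 191/317 = 0.60252
  fish: TP=270, FN=33+47+50+38+40=208 → 270/478 = 0.56485
  horse: TP=374, FN=81+83+68+84+83=399 → 374/773 = 0.48383
  frog: TP=327, FN=23+19+20+12+24=98 → 327/425 = 0.76941
Highest is class 'dog' with recall = 0.8677.

0.8677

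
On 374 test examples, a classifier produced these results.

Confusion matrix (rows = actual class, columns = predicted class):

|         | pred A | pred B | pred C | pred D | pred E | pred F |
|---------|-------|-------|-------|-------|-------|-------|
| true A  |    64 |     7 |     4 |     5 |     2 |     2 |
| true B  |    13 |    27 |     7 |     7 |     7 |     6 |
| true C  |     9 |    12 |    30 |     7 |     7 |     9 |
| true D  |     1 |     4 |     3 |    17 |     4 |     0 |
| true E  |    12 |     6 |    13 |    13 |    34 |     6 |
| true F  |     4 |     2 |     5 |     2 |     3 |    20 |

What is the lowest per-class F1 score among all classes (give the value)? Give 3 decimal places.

0.425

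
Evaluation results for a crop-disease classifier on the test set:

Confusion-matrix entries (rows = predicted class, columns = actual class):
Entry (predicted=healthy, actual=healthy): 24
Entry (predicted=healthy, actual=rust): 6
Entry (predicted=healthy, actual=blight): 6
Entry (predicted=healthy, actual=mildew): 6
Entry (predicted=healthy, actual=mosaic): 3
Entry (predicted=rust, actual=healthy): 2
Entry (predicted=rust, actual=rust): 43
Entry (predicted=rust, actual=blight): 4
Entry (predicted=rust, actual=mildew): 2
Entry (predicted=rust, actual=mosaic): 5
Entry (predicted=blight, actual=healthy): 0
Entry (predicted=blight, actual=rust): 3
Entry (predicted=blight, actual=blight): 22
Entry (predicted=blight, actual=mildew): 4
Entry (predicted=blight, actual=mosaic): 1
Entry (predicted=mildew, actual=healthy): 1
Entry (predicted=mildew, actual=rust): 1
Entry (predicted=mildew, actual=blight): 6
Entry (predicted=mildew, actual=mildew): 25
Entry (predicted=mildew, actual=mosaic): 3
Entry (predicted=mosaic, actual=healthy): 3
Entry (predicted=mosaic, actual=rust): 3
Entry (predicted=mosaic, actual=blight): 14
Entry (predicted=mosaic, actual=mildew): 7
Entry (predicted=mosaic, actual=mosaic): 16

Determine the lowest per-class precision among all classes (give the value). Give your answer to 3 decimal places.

0.372

Per-class precision (TP/(TP+FP)):
  healthy: TP=24, FP=6+6+6+3=21 → 24/45 = 0.5333
  rust: TP=43, FP=2+4+2+5=13 → 43/56 = 0.7679
  blight: TP=22, FP=0+3+4+1=8 → 22/30 = 0.7333
  mildew: TP=25, FP=1+1+6+3=11 → 25/36 = 0.6944
  mosaic: TP=16, FP=3+3+14+7=27 → 16/43 = 0.3721
Lowest is class 'mosaic' with precision = 0.372.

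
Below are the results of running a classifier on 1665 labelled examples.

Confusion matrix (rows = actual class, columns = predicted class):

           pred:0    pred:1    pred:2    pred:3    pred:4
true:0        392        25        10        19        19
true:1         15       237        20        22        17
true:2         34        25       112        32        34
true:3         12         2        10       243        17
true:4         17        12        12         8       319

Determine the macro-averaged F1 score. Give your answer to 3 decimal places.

Per-class F1 score (2·TP/(2·TP+FP+FN)):
  0: TP=392, FP=15+34+12+17=78, FN=25+10+19+19=73 → 784/935 = 0.8385
  1: TP=237, FP=25+25+2+12=64, FN=15+20+22+17=74 → 474/612 = 0.7745
  2: TP=112, FP=10+20+10+12=52, FN=34+25+32+34=125 → 224/401 = 0.5586
  3: TP=243, FP=19+22+32+8=81, FN=12+2+10+17=41 → 486/608 = 0.7993
  4: TP=319, FP=19+17+34+17=87, FN=17+12+12+8=49 → 638/774 = 0.8243
Macro-F1 score = mean = (0.8385 + 0.7745 + 0.5586 + 0.7993 + 0.8243) / 5 = 0.759

0.759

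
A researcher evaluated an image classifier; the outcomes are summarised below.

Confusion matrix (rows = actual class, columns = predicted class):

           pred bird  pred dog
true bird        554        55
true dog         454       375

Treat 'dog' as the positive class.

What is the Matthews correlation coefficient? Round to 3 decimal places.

0.391

MCC = (TP·TN − FP·FN) / √((TP+FP)(TP+FN)(TN+FP)(TN+FN))
Numerator = 375·554 − 55·454 = 182780
Denominator = √(430·829·609·1008) = √218826951840 = 467789.4311
MCC = 182780 / 467789.4311 = 0.391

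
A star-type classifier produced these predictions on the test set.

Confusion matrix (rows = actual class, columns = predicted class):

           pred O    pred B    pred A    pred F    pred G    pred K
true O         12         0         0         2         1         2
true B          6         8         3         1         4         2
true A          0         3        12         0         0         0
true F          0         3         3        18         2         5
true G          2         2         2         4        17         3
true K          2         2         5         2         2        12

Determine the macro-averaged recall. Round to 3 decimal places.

Per-class recall (TP/(TP+FN)):
  O: TP=12, FN=0+0+2+1+2=5 → 12/17 = 0.7059
  B: TP=8, FN=6+3+1+4+2=16 → 8/24 = 0.3333
  A: TP=12, FN=0+3+0+0+0=3 → 12/15 = 0.8000
  F: TP=18, FN=0+3+3+2+5=13 → 18/31 = 0.5806
  G: TP=17, FN=2+2+2+4+3=13 → 17/30 = 0.5667
  K: TP=12, FN=2+2+5+2+2=13 → 12/25 = 0.4800
Macro-recall = mean = (0.7059 + 0.3333 + 0.8000 + 0.5806 + 0.5667 + 0.4800) / 6 = 0.578

0.578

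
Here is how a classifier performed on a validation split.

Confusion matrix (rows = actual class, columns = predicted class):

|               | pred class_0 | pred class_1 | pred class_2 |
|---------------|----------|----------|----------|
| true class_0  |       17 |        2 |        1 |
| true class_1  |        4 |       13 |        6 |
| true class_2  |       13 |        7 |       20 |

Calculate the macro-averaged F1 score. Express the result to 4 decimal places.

0.6015

Per-class F1 score (2·TP/(2·TP+FP+FN)):
  class_0: TP=17, FP=4+13=17, FN=2+1=3 → 34/54 = 0.62963
  class_1: TP=13, FP=2+7=9, FN=4+6=10 → 26/45 = 0.57778
  class_2: TP=20, FP=1+6=7, FN=13+7=20 → 40/67 = 0.59701
Macro-F1 score = mean = (0.62963 + 0.57778 + 0.59701) / 3 = 0.6015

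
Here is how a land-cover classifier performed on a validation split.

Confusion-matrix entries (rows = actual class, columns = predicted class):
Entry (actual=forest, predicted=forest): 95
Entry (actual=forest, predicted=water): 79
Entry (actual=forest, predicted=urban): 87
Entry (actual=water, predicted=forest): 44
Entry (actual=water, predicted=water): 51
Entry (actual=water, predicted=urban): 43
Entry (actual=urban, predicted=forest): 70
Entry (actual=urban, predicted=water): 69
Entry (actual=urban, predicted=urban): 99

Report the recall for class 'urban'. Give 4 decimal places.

recall = TP/(TP+FN).
urban: TP=99, FN=70+69=139 → 99/238 = 0.41597

0.4160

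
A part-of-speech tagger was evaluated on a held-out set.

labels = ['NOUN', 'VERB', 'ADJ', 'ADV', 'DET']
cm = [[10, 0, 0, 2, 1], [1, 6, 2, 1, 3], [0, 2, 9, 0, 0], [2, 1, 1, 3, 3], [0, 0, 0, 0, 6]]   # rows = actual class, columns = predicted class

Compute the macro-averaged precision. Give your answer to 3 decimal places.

Per-class precision (TP/(TP+FP)):
  NOUN: TP=10, FP=1+0+2+0=3 → 10/13 = 0.7692
  VERB: TP=6, FP=0+2+1+0=3 → 6/9 = 0.6667
  ADJ: TP=9, FP=0+2+1+0=3 → 9/12 = 0.7500
  ADV: TP=3, FP=2+1+0+0=3 → 3/6 = 0.5000
  DET: TP=6, FP=1+3+0+3=7 → 6/13 = 0.4615
Macro-precision = mean = (0.7692 + 0.6667 + 0.7500 + 0.5000 + 0.4615) / 5 = 0.629

0.629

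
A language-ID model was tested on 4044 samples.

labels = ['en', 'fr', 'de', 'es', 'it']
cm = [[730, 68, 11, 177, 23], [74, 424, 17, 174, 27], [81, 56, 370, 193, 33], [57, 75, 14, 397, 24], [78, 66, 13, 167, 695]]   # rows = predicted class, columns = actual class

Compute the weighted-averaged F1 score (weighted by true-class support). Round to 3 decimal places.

Per-class F1 score (2·TP/(2·TP+FP+FN)):
  en: TP=730, FP=68+11+177+23=279, FN=74+81+57+78=290 → 1460/2029 = 0.7196
  fr: TP=424, FP=74+17+174+27=292, FN=68+56+75+66=265 → 848/1405 = 0.6036
  de: TP=370, FP=81+56+193+33=363, FN=11+17+14+13=55 → 740/1158 = 0.6390
  es: TP=397, FP=57+75+14+24=170, FN=177+174+193+167=711 → 794/1675 = 0.4740
  it: TP=695, FP=78+66+13+167=324, FN=23+27+33+24=107 → 1390/1821 = 0.7633
Weighted-F1 score = Σ (supportᵢ/N)·F1 scoreᵢ with N=4044: (1020/4044)·0.7196 + (689/4044)·0.6036 + (425/4044)·0.6390 + (1108/4044)·0.4740 + (802/4044)·0.7633 = 0.633

0.633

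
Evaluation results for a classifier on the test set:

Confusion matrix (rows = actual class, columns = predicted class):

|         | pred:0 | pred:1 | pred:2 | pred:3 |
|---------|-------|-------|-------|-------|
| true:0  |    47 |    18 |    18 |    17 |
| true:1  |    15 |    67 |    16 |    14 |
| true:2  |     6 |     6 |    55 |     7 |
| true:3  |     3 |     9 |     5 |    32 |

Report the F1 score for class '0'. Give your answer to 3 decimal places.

0.550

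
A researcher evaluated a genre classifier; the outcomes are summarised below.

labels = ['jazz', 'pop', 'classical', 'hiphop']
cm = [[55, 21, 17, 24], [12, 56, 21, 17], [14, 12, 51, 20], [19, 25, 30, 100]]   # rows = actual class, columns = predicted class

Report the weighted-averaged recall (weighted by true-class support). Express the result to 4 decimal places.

Per-class recall (TP/(TP+FN)):
  jazz: TP=55, FN=21+17+24=62 → 55/117 = 0.47009
  pop: TP=56, FN=12+21+17=50 → 56/106 = 0.52830
  classical: TP=51, FN=14+12+20=46 → 51/97 = 0.52577
  hiphop: TP=100, FN=19+25+30=74 → 100/174 = 0.57471
Weighted-recall = Σ (supportᵢ/N)·recallᵢ with N=494: (117/494)·0.47009 + (106/494)·0.52830 + (97/494)·0.52577 + (174/494)·0.57471 = 0.5304

0.5304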